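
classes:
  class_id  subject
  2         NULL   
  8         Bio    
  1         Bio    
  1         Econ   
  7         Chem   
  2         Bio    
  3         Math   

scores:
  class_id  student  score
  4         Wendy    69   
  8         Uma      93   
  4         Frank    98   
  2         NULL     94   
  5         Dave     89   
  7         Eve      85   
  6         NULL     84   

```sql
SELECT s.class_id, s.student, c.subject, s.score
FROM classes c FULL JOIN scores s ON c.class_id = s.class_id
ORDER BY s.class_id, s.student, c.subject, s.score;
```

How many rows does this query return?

11

FULL OUTER JOIN keeps every row from both sides; unmatched rows get NULL for the other side's columns.
Matching on c.class_id = s.class_id.
- c[0] class_id=2 → 1 match(es) in s → 1 row(s).
- c[1] class_id=8 → 1 match(es) in s → 1 row(s).
- c[2] class_id=1 → no match; kept with NULLs on the s side.
- c[3] class_id=1 → no match; kept with NULLs on the s side.
- c[4] class_id=7 → 1 match(es) in s → 1 row(s).
- c[5] class_id=2 → 1 match(es) in s → 1 row(s).
- c[6] class_id=3 → no match; kept with NULLs on the s side.
- 4 row(s) from s found no c partner → padded with NULL.
Total: 4 matched + 7 padded = 11 rows.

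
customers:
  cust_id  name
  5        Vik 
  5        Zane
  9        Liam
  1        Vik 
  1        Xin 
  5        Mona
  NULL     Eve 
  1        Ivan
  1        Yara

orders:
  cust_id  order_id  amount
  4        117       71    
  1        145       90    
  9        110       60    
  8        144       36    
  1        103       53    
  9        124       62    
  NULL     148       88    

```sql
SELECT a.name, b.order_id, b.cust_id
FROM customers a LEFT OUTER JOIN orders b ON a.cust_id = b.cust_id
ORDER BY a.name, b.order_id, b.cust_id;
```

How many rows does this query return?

LEFT JOIN keeps every row from `customers`; unmatched rows get NULL for `orders`'s columns.
Matching on a.cust_id = b.cust_id. A NULL in a compared column never satisfies the condition.
- a row (cust_id=5): no match → kept, b columns NULL.
- a row (cust_id=5): no match → kept, b columns NULL.
- a row (cust_id=9): matches 2 b row(s) → 2 output row(s).
- a row (cust_id=1): matches 2 b row(s) → 2 output row(s).
- a row (cust_id=1): matches 2 b row(s) → 2 output row(s).
- a row (cust_id=5): no match → kept, b columns NULL.
- a row (cust_id=NULL): no match → kept, b columns NULL.
- a row (cust_id=1): matches 2 b row(s) → 2 output row(s).
- a row (cust_id=1): matches 2 b row(s) → 2 output row(s).
Total: 10 matched + 4 padded = 14 rows.

14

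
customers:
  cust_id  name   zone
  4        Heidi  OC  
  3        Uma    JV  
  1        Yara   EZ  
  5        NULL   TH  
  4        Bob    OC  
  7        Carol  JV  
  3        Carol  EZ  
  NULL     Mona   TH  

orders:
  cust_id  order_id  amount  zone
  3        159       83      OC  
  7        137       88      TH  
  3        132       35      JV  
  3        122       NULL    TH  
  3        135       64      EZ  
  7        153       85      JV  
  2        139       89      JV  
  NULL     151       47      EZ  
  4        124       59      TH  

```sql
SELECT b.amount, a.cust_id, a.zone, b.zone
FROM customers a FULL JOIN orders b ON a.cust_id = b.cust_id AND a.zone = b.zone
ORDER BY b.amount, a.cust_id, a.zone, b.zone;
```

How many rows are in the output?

FULL OUTER JOIN keeps every row from both sides; unmatched rows get NULL for the other side's columns.
Matching on a.cust_id = b.cust_id AND a.zone = b.zone. A NULL in a compared column never satisfies the condition.
- cust_id=4, zone=OC: no b row matches, row kept with b columns NULL.
- cust_id=3, zone=JV: 1 matching b row(s), so 1 row(s) emitted.
- cust_id=1, zone=EZ: no b row matches, row kept with b columns NULL.
- cust_id=5, zone=TH: no b row matches, row kept with b columns NULL.
- cust_id=4, zone=OC: no b row matches, row kept with b columns NULL.
- cust_id=7, zone=JV: 1 matching b row(s), so 1 row(s) emitted.
- cust_id=3, zone=EZ: 1 matching b row(s), so 1 row(s) emitted.
- cust_id=NULL, zone=TH: no b row matches, row kept with b columns NULL.
- 6 b row(s) had no a match → kept, a columns NULL.
Total: 3 matched + 11 padded = 14 rows.

14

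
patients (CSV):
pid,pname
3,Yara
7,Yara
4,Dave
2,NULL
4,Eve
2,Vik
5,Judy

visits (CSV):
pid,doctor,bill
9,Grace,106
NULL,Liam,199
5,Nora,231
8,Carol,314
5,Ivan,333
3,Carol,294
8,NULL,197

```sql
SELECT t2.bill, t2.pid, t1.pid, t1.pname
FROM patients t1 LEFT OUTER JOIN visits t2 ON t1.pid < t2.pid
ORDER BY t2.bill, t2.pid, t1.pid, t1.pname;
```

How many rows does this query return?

33

LEFT JOIN keeps every row from `patients`; unmatched rows get NULL for `visits`'s columns.
Matching on t1.pid < t2.pid. A NULL in a compared column never satisfies the condition.
Matched pairs: 33; unmatched t1 rows kept: 0.
Total: 33 rows.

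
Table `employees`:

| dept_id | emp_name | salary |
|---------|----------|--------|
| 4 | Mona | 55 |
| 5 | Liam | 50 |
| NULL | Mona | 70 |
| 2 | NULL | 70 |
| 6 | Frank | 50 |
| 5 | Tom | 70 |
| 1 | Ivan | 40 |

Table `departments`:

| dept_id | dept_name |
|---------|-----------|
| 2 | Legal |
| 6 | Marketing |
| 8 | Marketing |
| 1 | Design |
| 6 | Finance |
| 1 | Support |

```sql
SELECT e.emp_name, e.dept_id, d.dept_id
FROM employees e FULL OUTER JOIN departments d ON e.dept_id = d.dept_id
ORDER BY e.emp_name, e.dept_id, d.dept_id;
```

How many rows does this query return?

FULL OUTER JOIN keeps every row from both sides; unmatched rows get NULL for the other side's columns.
Matching on e.dept_id = d.dept_id. A NULL in a compared column never satisfies the condition.
- e[0] dept_id=4 → no match; kept with NULLs on the d side.
- e[1] dept_id=5 → no match; kept with NULLs on the d side.
- e[2] dept_id=NULL → no match; kept with NULLs on the d side.
- e[3] dept_id=2 → 1 match(es) in d → 1 row(s).
- e[4] dept_id=6 → 2 match(es) in d → 2 row(s).
- e[5] dept_id=5 → no match; kept with NULLs on the d side.
- e[6] dept_id=1 → 2 match(es) in d → 2 row(s).
- 1 row(s) from d found no e partner → padded with NULL.
Total: 5 matched + 5 padded = 10 rows.

10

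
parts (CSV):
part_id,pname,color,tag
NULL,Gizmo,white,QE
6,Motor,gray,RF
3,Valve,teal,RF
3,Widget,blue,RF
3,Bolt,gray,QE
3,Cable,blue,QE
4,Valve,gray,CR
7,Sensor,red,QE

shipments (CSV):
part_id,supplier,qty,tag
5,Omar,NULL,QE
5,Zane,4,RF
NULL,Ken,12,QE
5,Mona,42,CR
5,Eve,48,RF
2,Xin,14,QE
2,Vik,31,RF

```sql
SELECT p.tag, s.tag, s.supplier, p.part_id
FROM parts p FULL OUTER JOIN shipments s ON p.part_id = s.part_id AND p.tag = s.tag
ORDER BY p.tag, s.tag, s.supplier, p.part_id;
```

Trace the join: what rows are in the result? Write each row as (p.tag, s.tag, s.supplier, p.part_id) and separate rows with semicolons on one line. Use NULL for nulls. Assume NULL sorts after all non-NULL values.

FULL OUTER JOIN keeps every row from both sides; unmatched rows get NULL for the other side's columns.
Matching on p.part_id = s.part_id AND p.tag = s.tag. A NULL in a compared column never satisfies the condition.
- p row (part_id=NULL, tag=QE): no match → kept, s columns NULL.
- p row (part_id=6, tag=RF): no match → kept, s columns NULL.
- p row (part_id=3, tag=RF): no match → kept, s columns NULL.
- p row (part_id=3, tag=RF): no match → kept, s columns NULL.
- p row (part_id=3, tag=QE): no match → kept, s columns NULL.
- p row (part_id=3, tag=QE): no match → kept, s columns NULL.
- p row (part_id=4, tag=CR): no match → kept, s columns NULL.
- p row (part_id=7, tag=QE): no match → kept, s columns NULL.
- plus 7 unmatched s row(s), each kept with NULL p columns.

(CR, NULL, NULL, 4); (QE, NULL, NULL, 3); (QE, NULL, NULL, 3); (QE, NULL, NULL, 7); (QE, NULL, NULL, NULL); (RF, NULL, NULL, 3); (RF, NULL, NULL, 3); (RF, NULL, NULL, 6); (NULL, CR, Mona, NULL); (NULL, QE, Ken, NULL); (NULL, QE, Omar, NULL); (NULL, QE, Xin, NULL); (NULL, RF, Eve, NULL); (NULL, RF, Vik, NULL); (NULL, RF, Zane, NULL)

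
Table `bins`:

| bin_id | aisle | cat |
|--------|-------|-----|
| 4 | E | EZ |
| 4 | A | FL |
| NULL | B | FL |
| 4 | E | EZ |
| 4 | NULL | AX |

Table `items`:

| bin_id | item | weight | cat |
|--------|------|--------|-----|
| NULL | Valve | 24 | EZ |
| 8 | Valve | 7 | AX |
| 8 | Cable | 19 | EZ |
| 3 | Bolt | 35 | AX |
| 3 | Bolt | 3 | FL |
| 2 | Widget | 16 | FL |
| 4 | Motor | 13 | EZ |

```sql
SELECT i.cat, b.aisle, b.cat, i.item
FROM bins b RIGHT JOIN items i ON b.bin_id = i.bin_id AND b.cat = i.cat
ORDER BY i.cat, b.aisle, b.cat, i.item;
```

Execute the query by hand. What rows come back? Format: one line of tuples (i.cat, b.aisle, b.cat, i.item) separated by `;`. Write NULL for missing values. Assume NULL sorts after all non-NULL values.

(AX, NULL, NULL, Bolt); (AX, NULL, NULL, Valve); (EZ, E, EZ, Motor); (EZ, E, EZ, Motor); (EZ, NULL, NULL, Cable); (EZ, NULL, NULL, Valve); (FL, NULL, NULL, Bolt); (FL, NULL, NULL, Widget)

RIGHT JOIN keeps every row from `items`; unmatched rows get NULL for `bins`'s columns.
Matching on b.bin_id = i.bin_id AND b.cat = i.cat. A NULL in a compared column never satisfies the condition.
- b[0] bin_id=4, cat=EZ → 1 match(es) in i → 1 row(s).
- b[1] bin_id=4, cat=FL → no match.
- b[2] bin_id=NULL, cat=FL → no match.
- b[3] bin_id=4, cat=EZ → 1 match(es) in i → 1 row(s).
- b[4] bin_id=4, cat=AX → no match.
- 6 row(s) from i found no b partner → padded with NULL.
After projecting and ordering:
i.cat | b.aisle | b.cat | i.item
AX | NULL | NULL | Bolt
AX | NULL | NULL | Valve
EZ | E | EZ | Motor
EZ | E | EZ | Motor
EZ | NULL | NULL | Cable
EZ | NULL | NULL | Valve
FL | NULL | NULL | Bolt
FL | NULL | NULL | Widget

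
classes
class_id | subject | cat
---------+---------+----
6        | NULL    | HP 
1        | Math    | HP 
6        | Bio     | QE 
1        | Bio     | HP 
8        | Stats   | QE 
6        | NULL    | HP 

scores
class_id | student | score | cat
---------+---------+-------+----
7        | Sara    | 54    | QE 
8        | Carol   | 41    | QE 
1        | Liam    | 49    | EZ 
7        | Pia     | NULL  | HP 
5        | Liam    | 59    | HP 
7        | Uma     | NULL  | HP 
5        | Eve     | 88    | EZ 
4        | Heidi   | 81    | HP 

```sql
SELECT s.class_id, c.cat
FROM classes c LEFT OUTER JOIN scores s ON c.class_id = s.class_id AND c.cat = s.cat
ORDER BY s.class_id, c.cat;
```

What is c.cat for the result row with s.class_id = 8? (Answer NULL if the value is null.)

QE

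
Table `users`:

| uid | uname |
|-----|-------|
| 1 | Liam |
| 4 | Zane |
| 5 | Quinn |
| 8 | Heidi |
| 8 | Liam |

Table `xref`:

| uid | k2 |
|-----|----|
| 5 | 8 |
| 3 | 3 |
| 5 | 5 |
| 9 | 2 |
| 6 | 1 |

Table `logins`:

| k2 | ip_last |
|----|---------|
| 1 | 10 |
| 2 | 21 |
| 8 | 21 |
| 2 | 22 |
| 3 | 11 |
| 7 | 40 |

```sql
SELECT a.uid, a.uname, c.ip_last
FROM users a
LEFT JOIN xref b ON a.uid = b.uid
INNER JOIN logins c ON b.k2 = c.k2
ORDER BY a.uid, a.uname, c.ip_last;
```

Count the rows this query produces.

Step 1 — a LEFT JOIN b on uid → 6 row(s).
Then INNER JOIN `logins c` on k2: keep only rows whose b.k2 appears in c.
Result: 1 row(s).

1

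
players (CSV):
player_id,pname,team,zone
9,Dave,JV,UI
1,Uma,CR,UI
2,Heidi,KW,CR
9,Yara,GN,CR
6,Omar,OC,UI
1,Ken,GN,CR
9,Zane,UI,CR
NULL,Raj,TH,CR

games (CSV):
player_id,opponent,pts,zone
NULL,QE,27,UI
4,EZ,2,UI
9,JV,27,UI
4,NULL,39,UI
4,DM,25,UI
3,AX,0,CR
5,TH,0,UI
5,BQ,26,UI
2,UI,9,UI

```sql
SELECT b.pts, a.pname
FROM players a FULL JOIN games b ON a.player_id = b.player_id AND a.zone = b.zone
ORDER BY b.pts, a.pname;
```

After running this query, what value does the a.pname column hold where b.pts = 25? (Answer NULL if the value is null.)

NULL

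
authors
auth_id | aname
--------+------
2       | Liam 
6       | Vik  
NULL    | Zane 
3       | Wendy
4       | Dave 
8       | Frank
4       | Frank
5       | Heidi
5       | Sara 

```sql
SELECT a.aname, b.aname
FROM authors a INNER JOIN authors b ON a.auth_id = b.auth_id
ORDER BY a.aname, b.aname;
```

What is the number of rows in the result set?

INNER JOIN keeps only pairs where the ON condition holds.
Matching on a.auth_id = b.auth_id. A NULL in a compared column never satisfies the condition.
- auth_id=2: 1 matching b row(s), so 1 row(s) emitted.
- auth_id=6: 1 matching b row(s), so 1 row(s) emitted.
- auth_id=NULL: no matching b row, dropped.
- auth_id=3: 1 matching b row(s), so 1 row(s) emitted.
- auth_id=4: 2 matching b row(s), so 2 row(s) emitted.
- auth_id=8: 1 matching b row(s), so 1 row(s) emitted.
- auth_id=4: 2 matching b row(s), so 2 row(s) emitted.
- auth_id=5: 2 matching b row(s), so 2 row(s) emitted.
- auth_id=5: 2 matching b row(s), so 2 row(s) emitted.
Total: 12 rows.

12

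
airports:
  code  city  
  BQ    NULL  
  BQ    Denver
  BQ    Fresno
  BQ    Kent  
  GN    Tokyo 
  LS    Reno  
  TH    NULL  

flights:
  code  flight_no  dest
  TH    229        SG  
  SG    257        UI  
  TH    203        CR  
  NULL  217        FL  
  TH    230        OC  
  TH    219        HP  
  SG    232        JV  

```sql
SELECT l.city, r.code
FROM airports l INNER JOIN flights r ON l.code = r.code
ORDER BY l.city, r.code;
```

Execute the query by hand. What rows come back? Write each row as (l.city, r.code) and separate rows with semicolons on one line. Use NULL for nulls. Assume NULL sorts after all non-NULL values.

INNER JOIN keeps only pairs where the ON condition holds.
Matching on l.code = r.code. A NULL in a compared column never satisfies the condition.
- l[0] code=BQ → no match; dropped.
- l[1] code=BQ → no match; dropped.
- l[2] code=BQ → no match; dropped.
- l[3] code=BQ → no match; dropped.
- l[4] code=GN → no match; dropped.
- l[5] code=LS → no match; dropped.
- l[6] code=TH → 4 match(es) in r → 4 row(s).
After projecting and ordering:
l.city | r.code
NULL | TH
NULL | TH
NULL | TH
NULL | TH

(NULL, TH); (NULL, TH); (NULL, TH); (NULL, TH)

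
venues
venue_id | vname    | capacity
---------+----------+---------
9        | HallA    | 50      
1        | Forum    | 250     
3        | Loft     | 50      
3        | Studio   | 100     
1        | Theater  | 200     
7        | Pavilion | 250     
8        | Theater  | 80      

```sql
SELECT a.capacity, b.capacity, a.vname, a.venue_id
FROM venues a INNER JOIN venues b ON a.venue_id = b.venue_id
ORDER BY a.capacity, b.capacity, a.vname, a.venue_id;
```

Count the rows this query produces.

INNER JOIN keeps only pairs where the ON condition holds.
Matching on a.venue_id = b.venue_id.
- a[0] venue_id=9 → 1 match(es) in b → 1 row(s).
- a[1] venue_id=1 → 2 match(es) in b → 2 row(s).
- a[2] venue_id=3 → 2 match(es) in b → 2 row(s).
- a[3] venue_id=3 → 2 match(es) in b → 2 row(s).
- a[4] venue_id=1 → 2 match(es) in b → 2 row(s).
- a[5] venue_id=7 → 1 match(es) in b → 1 row(s).
- a[6] venue_id=8 → 1 match(es) in b → 1 row(s).
Total: 11 rows.

11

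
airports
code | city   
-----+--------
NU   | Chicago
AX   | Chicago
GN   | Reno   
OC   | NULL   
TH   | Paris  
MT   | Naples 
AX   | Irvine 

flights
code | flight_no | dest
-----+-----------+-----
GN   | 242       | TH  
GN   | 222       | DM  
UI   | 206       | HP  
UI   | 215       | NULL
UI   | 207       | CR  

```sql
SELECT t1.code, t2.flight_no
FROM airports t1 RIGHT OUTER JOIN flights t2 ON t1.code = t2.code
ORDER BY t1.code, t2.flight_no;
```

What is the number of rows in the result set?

5

RIGHT JOIN keeps every row from `flights`; unmatched rows get NULL for `airports`'s columns.
Matching on t1.code = t2.code.
- t1 (code=NU) has no partner in t2.
- t1 (code=AX) has no partner in t2.
- t1 (code=GN) pairs with 2 row(s) of t2.
- t1 (code=OC) has no partner in t2.
- t1 (code=TH) has no partner in t2.
- t1 (code=MT) has no partner in t2.
- t1 (code=AX) has no partner in t2.
- 3 row(s) from t2 found no t1 partner → padded with NULL.
Total: 2 matched + 3 padded = 5 rows.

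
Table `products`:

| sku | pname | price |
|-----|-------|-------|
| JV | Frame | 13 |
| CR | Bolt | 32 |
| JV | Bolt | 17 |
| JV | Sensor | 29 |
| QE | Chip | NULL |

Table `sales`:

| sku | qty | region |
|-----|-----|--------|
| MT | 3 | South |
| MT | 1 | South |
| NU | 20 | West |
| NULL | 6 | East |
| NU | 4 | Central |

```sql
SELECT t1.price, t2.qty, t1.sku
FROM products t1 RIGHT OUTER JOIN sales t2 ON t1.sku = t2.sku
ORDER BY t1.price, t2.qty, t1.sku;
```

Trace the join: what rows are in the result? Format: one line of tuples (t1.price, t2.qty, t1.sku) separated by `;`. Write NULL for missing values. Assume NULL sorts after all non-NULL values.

(NULL, 1, NULL); (NULL, 3, NULL); (NULL, 4, NULL); (NULL, 6, NULL); (NULL, 20, NULL)

RIGHT JOIN keeps every row from `sales`; unmatched rows get NULL for `products`'s columns.
Matching on t1.sku = t2.sku. A NULL in a compared column never satisfies the condition.
- t1[0] sku=JV → no match.
- t1[1] sku=CR → no match.
- t1[2] sku=JV → no match.
- t1[3] sku=JV → no match.
- t1[4] sku=QE → no match.
- 5 t2 row(s) had no t1 match → kept, t1 columns NULL.
After projecting and ordering:
t1.price | t2.qty | t1.sku
NULL | 1 | NULL
NULL | 3 | NULL
NULL | 4 | NULL
NULL | 6 | NULL
NULL | 20 | NULL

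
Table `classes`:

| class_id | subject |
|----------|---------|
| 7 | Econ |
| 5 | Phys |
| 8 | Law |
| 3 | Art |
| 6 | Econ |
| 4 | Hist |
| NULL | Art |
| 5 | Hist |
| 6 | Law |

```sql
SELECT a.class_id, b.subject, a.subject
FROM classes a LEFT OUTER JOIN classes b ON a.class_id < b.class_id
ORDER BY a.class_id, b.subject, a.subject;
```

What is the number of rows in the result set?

28

LEFT JOIN keeps every row from `classes a`; unmatched rows get NULL for `classes b`'s columns.
Matching on a.class_id < b.class_id. A NULL in a compared column never satisfies the condition.
Matched pairs: 26; unmatched a rows kept: 2.
Total: 26 matched + 2 padded = 28 rows.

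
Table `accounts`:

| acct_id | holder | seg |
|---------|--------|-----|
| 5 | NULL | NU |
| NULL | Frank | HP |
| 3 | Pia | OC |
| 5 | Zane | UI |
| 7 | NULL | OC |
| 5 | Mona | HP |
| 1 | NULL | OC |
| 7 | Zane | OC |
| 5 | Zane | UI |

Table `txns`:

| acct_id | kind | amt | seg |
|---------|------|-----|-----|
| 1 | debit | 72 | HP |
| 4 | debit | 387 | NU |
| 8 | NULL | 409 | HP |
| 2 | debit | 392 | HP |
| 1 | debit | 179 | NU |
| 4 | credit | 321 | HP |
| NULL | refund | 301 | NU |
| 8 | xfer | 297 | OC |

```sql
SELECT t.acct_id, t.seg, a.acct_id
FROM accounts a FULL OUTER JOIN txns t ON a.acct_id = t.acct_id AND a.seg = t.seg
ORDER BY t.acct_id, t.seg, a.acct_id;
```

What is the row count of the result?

17

FULL OUTER JOIN keeps every row from both sides; unmatched rows get NULL for the other side's columns.
Matching on a.acct_id = t.acct_id AND a.seg = t.seg. A NULL in a compared column never satisfies the condition.
Matched pairs: 0; unmatched a rows kept: 9; unmatched t rows kept: 8.
Total: 0 matched + 17 padded = 17 rows.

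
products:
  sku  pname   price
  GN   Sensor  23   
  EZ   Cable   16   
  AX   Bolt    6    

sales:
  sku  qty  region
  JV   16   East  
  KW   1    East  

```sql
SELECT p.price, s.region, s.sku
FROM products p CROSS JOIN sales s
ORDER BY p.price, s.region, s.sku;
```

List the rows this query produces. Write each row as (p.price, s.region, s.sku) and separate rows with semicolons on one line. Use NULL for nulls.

CROSS JOIN pairs every row of `products` with every row of `sales`: 3 × 2 = 6 rows.
After projecting and ordering:
p.price | s.region | s.sku
6 | East | JV
6 | East | KW
16 | East | JV
16 | East | KW
23 | East | JV
23 | East | KW

(6, East, JV); (6, East, KW); (16, East, JV); (16, East, KW); (23, East, JV); (23, East, KW)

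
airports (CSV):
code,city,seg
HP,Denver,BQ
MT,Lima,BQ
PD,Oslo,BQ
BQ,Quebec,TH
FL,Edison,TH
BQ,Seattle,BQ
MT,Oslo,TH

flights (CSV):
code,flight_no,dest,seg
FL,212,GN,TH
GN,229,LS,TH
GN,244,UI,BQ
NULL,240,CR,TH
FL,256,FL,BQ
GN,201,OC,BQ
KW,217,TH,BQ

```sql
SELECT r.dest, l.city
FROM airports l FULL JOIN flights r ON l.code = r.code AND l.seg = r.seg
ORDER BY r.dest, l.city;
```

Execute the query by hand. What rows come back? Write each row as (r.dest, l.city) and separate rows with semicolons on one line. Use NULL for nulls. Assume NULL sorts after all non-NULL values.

(CR, NULL); (FL, NULL); (GN, Edison); (LS, NULL); (OC, NULL); (TH, NULL); (UI, NULL); (NULL, Denver); (NULL, Lima); (NULL, Oslo); (NULL, Oslo); (NULL, Quebec); (NULL, Seattle)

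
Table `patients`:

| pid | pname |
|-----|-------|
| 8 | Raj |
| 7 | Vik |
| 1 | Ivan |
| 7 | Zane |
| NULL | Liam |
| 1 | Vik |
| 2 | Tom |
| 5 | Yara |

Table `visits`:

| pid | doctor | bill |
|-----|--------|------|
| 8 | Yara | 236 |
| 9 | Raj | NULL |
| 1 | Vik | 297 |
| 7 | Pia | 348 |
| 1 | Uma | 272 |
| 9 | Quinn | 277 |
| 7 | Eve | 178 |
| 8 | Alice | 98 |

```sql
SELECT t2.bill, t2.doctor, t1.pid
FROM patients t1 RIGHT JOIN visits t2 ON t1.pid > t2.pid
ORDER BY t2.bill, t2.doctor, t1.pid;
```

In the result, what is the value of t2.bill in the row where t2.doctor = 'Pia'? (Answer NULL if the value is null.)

348

RIGHT JOIN keeps every row from `visits`; unmatched rows get NULL for `patients`'s columns.
Matching on t1.pid > t2.pid. A NULL in a compared column never satisfies the condition.
Matched pairs: 12; unmatched t2 rows kept: 4.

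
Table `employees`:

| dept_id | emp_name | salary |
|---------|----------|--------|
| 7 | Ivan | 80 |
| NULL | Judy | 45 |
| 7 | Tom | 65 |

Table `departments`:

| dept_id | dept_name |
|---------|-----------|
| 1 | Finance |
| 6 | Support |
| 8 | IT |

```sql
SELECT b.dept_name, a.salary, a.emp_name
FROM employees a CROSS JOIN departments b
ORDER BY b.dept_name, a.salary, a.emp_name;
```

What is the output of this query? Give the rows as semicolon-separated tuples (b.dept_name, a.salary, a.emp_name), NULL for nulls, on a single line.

CROSS JOIN pairs every row of `employees` with every row of `departments`: 3 × 3 = 9 rows.
After projecting and ordering:
b.dept_name | a.salary | a.emp_name
Finance | 45 | Judy
Finance | 65 | Tom
Finance | 80 | Ivan
IT | 45 | Judy
IT | 65 | Tom
IT | 80 | Ivan
Support | 45 | Judy
Support | 65 | Tom
Support | 80 | Ivan

(Finance, 45, Judy); (Finance, 65, Tom); (Finance, 80, Ivan); (IT, 45, Judy); (IT, 65, Tom); (IT, 80, Ivan); (Support, 45, Judy); (Support, 65, Tom); (Support, 80, Ivan)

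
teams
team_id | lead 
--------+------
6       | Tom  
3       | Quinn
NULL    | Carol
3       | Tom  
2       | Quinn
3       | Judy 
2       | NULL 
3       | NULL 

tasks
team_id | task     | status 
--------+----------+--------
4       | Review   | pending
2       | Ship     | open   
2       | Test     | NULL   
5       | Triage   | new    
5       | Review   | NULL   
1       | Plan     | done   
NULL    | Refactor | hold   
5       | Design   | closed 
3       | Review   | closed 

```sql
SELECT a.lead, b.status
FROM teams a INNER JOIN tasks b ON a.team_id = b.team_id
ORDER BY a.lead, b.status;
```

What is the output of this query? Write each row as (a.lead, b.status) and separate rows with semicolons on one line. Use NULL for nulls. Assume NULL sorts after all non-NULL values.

(Judy, closed); (Quinn, closed); (Quinn, open); (Quinn, NULL); (Tom, closed); (NULL, closed); (NULL, open); (NULL, NULL)

INNER JOIN keeps only pairs where the ON condition holds.
Matching on a.team_id = b.team_id. A NULL in a compared column never satisfies the condition.
Matched pairs: 8.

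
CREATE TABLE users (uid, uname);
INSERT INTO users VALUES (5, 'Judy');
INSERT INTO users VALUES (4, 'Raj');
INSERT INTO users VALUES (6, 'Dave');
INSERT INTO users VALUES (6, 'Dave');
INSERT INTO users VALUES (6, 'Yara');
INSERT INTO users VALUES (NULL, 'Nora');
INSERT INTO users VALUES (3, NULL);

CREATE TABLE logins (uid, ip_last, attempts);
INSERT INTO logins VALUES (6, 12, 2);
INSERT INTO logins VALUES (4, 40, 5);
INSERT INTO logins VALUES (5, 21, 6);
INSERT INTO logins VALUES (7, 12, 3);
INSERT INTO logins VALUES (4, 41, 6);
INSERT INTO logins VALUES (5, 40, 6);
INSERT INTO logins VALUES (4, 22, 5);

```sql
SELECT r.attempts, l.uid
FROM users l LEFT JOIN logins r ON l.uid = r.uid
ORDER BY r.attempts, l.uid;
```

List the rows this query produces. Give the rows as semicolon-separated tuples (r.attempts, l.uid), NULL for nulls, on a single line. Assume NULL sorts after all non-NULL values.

LEFT JOIN keeps every row from `users`; unmatched rows get NULL for `logins`'s columns.
Matching on l.uid = r.uid. A NULL in a compared column never satisfies the condition.
- l (uid=5) pairs with 2 row(s) of r.
- l (uid=4) pairs with 3 row(s) of r.
- l (uid=6) pairs with 1 row(s) of r.
- l (uid=6) pairs with 1 row(s) of r.
- l (uid=6) pairs with 1 row(s) of r.
- l (uid=NULL) has no partner → padded with NULL.
- l (uid=3) has no partner → padded with NULL.
After projecting and ordering:
r.attempts | l.uid
2 | 6
2 | 6
2 | 6
5 | 4
5 | 4
6 | 4
6 | 5
6 | 5
NULL | 3
NULL | NULL

(2, 6); (2, 6); (2, 6); (5, 4); (5, 4); (6, 4); (6, 5); (6, 5); (NULL, 3); (NULL, NULL)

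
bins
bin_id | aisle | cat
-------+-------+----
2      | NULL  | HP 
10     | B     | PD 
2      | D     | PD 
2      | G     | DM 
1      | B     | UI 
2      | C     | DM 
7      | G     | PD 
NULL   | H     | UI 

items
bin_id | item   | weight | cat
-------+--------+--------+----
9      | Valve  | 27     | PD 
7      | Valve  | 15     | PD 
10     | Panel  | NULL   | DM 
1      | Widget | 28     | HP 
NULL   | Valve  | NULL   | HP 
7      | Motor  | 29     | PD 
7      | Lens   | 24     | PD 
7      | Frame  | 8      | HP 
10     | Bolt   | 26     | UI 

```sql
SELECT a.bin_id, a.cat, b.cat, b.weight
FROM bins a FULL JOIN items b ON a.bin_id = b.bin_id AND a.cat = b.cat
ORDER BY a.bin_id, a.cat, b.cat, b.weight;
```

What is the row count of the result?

FULL OUTER JOIN keeps every row from both sides; unmatched rows get NULL for the other side's columns.
Matching on a.bin_id = b.bin_id AND a.cat = b.cat. A NULL in a compared column never satisfies the condition.
Matched pairs: 3; unmatched a rows kept: 7; unmatched b rows kept: 6.
Total: 3 matched + 13 padded = 16 rows.

16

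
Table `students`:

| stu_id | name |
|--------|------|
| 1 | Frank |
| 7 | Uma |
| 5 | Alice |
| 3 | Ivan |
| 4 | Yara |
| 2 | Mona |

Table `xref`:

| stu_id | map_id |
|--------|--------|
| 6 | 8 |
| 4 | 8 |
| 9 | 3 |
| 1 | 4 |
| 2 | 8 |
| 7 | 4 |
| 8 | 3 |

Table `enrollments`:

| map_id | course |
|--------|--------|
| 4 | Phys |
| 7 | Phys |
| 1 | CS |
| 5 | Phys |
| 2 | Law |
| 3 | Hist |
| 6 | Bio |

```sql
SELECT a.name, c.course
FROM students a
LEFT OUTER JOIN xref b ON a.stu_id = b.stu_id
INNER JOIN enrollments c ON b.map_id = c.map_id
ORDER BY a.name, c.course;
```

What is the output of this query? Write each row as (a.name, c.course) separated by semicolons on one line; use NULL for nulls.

Evaluate left to right. First `students a LEFT JOIN xref b` on stu_id: 6 row(s).
Then INNER JOIN `enrollments c` on map_id: keep only rows whose b.map_id appears in c.

(Frank, Phys); (Uma, Phys)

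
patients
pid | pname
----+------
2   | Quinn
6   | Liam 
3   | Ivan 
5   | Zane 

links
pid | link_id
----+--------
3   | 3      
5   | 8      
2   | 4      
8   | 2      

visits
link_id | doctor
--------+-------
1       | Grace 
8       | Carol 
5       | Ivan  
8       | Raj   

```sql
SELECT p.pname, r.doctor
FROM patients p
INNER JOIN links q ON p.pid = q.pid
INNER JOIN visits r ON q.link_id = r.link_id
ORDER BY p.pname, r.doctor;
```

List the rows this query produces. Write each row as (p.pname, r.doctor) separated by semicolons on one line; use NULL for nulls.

Step 1 — p INNER JOIN q on pid → 3 row(s).
Then INNER JOIN `visits r` on link_id: keep only rows whose q.link_id appears in r.

(Zane, Carol); (Zane, Raj)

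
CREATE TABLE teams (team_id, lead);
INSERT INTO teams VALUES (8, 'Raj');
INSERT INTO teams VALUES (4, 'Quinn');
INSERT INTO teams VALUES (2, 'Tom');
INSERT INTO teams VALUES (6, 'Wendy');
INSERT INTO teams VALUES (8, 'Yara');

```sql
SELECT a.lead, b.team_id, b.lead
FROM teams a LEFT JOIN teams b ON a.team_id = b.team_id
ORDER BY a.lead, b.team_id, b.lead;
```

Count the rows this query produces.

LEFT JOIN keeps every row from `teams a`; unmatched rows get NULL for `teams b`'s columns.
Matching on a.team_id = b.team_id.
Matched pairs: 7; unmatched a rows kept: 0.
Total: 7 rows.

7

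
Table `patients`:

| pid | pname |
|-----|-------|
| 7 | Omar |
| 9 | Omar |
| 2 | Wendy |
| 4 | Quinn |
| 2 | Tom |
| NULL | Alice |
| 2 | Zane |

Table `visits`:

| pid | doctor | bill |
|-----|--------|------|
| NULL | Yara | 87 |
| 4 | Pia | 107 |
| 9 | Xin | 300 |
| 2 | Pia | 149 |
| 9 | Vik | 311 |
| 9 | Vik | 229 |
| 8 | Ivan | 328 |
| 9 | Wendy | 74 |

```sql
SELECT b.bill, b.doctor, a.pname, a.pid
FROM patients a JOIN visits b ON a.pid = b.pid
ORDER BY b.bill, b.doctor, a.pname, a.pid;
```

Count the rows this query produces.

8

INNER JOIN keeps only pairs where the ON condition holds.
Matching on a.pid = b.pid. A NULL in a compared column never satisfies the condition.
- a row (pid=7): no match → dropped.
- a row (pid=9): matches 4 b row(s) → 4 output row(s).
- a row (pid=2): matches 1 b row(s) → 1 output row(s).
- a row (pid=4): matches 1 b row(s) → 1 output row(s).
- a row (pid=2): matches 1 b row(s) → 1 output row(s).
- a row (pid=NULL): no match → dropped.
- a row (pid=2): matches 1 b row(s) → 1 output row(s).
Total: 8 rows.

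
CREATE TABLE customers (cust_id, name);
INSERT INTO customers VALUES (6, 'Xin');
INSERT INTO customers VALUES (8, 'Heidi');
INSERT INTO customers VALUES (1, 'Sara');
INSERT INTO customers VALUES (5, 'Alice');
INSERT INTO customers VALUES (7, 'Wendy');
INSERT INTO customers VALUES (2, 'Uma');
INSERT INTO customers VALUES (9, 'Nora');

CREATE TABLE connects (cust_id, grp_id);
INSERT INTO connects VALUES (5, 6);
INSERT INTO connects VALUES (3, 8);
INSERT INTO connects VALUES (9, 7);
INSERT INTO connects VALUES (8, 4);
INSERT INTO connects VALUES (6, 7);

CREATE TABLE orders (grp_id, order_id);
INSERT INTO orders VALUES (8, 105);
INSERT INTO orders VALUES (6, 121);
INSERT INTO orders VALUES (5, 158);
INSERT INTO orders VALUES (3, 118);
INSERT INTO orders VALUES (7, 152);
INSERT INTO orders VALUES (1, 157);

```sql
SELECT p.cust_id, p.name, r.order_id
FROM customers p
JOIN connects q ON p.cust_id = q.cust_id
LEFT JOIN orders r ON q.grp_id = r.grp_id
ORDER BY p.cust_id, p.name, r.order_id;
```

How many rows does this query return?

Joins associate left-to-right: customers INNER JOIN connects on cust_id gives 4 intermediate row(s).
Then LEFT JOIN `orders r` on grp_id: each of those 4 rows is kept; rows whose q.grp_id has no match in r get NULL for r's columns.
Result: 4 row(s).

4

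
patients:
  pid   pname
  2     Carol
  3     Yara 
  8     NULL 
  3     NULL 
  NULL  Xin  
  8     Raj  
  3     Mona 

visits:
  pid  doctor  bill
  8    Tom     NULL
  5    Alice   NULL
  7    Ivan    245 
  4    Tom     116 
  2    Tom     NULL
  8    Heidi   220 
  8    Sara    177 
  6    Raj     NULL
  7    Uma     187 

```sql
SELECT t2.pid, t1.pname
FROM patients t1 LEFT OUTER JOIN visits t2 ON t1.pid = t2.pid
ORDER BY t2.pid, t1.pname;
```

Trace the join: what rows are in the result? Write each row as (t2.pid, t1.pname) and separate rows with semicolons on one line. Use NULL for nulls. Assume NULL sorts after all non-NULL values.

(2, Carol); (8, Raj); (8, Raj); (8, Raj); (8, NULL); (8, NULL); (8, NULL); (NULL, Mona); (NULL, Xin); (NULL, Yara); (NULL, NULL)

LEFT JOIN keeps every row from `patients`; unmatched rows get NULL for `visits`'s columns.
Matching on t1.pid = t2.pid. A NULL in a compared column never satisfies the condition.
Matched pairs: 7; unmatched t1 rows kept: 4.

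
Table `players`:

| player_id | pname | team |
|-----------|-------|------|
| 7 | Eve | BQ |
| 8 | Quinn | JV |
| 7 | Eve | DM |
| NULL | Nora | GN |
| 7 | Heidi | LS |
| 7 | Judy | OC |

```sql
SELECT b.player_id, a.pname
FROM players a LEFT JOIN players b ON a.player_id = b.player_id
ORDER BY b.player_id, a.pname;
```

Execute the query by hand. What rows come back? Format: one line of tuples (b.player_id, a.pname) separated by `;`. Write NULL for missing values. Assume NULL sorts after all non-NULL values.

(7, Eve); (7, Eve); (7, Eve); (7, Eve); (7, Eve); (7, Eve); (7, Eve); (7, Eve); (7, Heidi); (7, Heidi); (7, Heidi); (7, Heidi); (7, Judy); (7, Judy); (7, Judy); (7, Judy); (8, Quinn); (NULL, Nora)

LEFT JOIN keeps every row from `players a`; unmatched rows get NULL for `players b`'s columns.
Matching on a.player_id = b.player_id. A NULL in a compared column never satisfies the condition.
Matched pairs: 17; unmatched a rows kept: 1.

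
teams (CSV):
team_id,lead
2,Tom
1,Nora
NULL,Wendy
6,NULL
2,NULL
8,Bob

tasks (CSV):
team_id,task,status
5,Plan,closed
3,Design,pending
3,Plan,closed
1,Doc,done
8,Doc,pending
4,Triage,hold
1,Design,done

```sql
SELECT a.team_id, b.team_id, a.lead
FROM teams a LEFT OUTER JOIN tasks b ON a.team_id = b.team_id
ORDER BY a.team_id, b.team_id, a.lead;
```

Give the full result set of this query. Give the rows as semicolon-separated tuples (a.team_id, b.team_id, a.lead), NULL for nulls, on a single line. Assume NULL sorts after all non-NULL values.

(1, 1, Nora); (1, 1, Nora); (2, NULL, Tom); (2, NULL, NULL); (6, NULL, NULL); (8, 8, Bob); (NULL, NULL, Wendy)

LEFT JOIN keeps every row from `teams`; unmatched rows get NULL for `tasks`'s columns.
Matching on a.team_id = b.team_id. A NULL in a compared column never satisfies the condition.
Matched pairs: 3; unmatched a rows kept: 4.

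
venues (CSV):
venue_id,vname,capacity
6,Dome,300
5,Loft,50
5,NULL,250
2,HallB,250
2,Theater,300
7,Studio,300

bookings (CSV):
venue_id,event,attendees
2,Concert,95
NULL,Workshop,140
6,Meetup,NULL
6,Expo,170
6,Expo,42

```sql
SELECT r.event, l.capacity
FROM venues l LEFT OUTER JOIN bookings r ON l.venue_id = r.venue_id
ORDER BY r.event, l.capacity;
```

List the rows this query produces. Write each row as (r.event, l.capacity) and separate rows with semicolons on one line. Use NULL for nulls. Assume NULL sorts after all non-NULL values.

(Concert, 250); (Concert, 300); (Expo, 300); (Expo, 300); (Meetup, 300); (NULL, 50); (NULL, 250); (NULL, 300)

LEFT JOIN keeps every row from `venues`; unmatched rows get NULL for `bookings`'s columns.
Matching on l.venue_id = r.venue_id. A NULL in a compared column never satisfies the condition.
Matched pairs: 5; unmatched l rows kept: 3.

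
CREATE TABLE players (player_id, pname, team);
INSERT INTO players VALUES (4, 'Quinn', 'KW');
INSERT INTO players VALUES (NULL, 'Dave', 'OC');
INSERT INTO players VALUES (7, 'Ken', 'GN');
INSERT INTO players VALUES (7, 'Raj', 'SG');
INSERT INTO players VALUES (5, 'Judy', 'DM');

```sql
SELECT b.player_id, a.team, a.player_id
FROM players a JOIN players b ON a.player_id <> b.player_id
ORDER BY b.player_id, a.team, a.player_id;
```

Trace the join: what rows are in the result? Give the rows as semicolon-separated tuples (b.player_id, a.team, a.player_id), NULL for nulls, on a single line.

INNER JOIN keeps only pairs where the ON condition holds.
Matching on a.player_id <> b.player_id. A NULL in a compared column never satisfies the condition.
- player_id=4: 3 matching b row(s), so 3 row(s) emitted.
- player_id=NULL: no matching b row, dropped.
- player_id=7: 2 matching b row(s), so 2 row(s) emitted.
- player_id=7: 2 matching b row(s), so 2 row(s) emitted.
- player_id=5: 3 matching b row(s), so 3 row(s) emitted.
After projecting and ordering:
b.player_id | a.team | a.player_id
4 | DM | 5
4 | GN | 7
4 | SG | 7
5 | GN | 7
5 | KW | 4
5 | SG | 7
7 | DM | 5
7 | DM | 5
7 | KW | 4
7 | KW | 4

(4, DM, 5); (4, GN, 7); (4, SG, 7); (5, GN, 7); (5, KW, 4); (5, SG, 7); (7, DM, 5); (7, DM, 5); (7, KW, 4); (7, KW, 4)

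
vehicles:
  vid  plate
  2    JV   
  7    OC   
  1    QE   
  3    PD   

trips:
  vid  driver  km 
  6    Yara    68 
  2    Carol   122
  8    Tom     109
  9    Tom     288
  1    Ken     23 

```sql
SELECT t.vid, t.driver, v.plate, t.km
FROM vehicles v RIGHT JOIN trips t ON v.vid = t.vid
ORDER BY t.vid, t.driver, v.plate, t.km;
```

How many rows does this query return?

RIGHT JOIN keeps every row from `trips`; unmatched rows get NULL for `vehicles`'s columns.
Matching on v.vid = t.vid.
Matched pairs: 2; unmatched t rows kept: 3.
Total: 2 matched + 3 padded = 5 rows.

5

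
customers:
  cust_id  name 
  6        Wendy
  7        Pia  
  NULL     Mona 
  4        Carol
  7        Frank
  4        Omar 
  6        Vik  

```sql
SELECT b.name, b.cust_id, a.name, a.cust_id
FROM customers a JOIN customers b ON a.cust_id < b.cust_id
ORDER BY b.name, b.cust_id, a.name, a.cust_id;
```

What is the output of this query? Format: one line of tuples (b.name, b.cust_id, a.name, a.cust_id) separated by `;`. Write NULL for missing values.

(Frank, 7, Carol, 4); (Frank, 7, Omar, 4); (Frank, 7, Vik, 6); (Frank, 7, Wendy, 6); (Pia, 7, Carol, 4); (Pia, 7, Omar, 4); (Pia, 7, Vik, 6); (Pia, 7, Wendy, 6); (Vik, 6, Carol, 4); (Vik, 6, Omar, 4); (Wendy, 6, Carol, 4); (Wendy, 6, Omar, 4)

INNER JOIN keeps only pairs where the ON condition holds.
Matching on a.cust_id < b.cust_id. A NULL in a compared column never satisfies the condition.
Matched pairs: 12.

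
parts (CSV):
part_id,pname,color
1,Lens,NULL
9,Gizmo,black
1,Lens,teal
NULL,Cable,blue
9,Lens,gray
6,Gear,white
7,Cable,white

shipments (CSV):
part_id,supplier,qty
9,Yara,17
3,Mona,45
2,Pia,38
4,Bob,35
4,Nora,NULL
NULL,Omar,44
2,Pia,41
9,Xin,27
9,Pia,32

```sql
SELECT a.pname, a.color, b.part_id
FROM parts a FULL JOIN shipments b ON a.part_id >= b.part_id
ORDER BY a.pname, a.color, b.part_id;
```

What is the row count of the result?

FULL OUTER JOIN keeps every row from both sides; unmatched rows get NULL for the other side's columns.
Matching on a.part_id >= b.part_id. A NULL in a compared column never satisfies the condition.
Matched pairs: 26; unmatched a rows kept: 3; unmatched b rows kept: 1.
Total: 26 matched + 4 padded = 30 rows.

30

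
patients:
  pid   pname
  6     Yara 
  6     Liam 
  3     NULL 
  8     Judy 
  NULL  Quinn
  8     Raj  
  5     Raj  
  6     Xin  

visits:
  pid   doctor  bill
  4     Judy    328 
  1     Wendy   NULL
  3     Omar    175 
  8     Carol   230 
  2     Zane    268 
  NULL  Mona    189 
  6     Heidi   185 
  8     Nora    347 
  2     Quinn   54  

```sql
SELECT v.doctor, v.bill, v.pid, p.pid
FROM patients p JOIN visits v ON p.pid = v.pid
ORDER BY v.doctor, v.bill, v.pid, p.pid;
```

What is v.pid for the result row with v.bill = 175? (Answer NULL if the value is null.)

3

INNER JOIN keeps only pairs where the ON condition holds.
Matching on p.pid = v.pid. A NULL in a compared column never satisfies the condition.
Matched pairs: 8.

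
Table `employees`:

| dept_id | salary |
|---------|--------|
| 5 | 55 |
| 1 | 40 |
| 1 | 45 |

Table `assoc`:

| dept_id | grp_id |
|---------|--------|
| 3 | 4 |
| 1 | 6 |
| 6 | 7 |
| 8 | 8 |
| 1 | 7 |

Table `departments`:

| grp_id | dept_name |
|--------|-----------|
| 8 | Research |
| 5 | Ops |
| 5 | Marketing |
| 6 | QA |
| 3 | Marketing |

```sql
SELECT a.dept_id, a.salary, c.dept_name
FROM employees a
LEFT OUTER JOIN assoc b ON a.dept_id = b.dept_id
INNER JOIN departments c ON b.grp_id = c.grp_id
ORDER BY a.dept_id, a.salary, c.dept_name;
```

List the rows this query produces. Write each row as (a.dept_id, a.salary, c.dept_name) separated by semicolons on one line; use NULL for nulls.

(1, 40, QA); (1, 45, QA)

Evaluate left to right. First `employees a LEFT JOIN assoc b` on dept_id: 5 row(s).
Then INNER JOIN `departments c` on grp_id: keep only rows whose b.grp_id appears in c.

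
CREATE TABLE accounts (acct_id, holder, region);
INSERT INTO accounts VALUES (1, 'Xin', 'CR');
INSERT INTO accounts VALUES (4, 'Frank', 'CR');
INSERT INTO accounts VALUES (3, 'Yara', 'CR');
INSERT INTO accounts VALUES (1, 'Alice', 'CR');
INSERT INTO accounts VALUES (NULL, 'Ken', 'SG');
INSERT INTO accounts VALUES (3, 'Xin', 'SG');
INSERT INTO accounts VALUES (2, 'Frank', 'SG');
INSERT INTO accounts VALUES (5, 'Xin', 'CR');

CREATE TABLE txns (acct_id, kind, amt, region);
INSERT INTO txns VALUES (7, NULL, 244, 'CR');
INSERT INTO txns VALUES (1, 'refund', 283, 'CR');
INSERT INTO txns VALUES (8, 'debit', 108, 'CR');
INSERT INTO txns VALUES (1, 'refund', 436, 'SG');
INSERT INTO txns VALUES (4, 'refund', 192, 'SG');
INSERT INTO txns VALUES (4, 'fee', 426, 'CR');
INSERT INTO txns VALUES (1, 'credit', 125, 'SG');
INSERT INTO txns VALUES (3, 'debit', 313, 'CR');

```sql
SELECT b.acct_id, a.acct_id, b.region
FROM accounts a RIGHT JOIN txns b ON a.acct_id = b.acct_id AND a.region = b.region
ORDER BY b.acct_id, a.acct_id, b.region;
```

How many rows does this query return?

RIGHT JOIN keeps every row from `txns`; unmatched rows get NULL for `accounts`'s columns.
Matching on a.acct_id = b.acct_id AND a.region = b.region. A NULL in a compared column never satisfies the condition.
- a[0] acct_id=1, region=CR → 1 match(es) in b → 1 row(s).
- a[1] acct_id=4, region=CR → 1 match(es) in b → 1 row(s).
- a[2] acct_id=3, region=CR → 1 match(es) in b → 1 row(s).
- a[3] acct_id=1, region=CR → 1 match(es) in b → 1 row(s).
- a[4] acct_id=NULL, region=SG → no match.
- a[5] acct_id=3, region=SG → no match.
- a[6] acct_id=2, region=SG → no match.
- a[7] acct_id=5, region=CR → no match.
- plus 5 unmatched b row(s), each kept with NULL a columns.
Total: 4 matched + 5 padded = 9 rows.

9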